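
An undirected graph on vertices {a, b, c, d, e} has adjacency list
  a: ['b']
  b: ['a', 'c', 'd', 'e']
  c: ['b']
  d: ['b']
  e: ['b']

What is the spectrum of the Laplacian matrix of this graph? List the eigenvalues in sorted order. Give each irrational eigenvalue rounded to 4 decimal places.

With the vertex order [a, b, c, d, e], the degrees are [1, 4, 1, 1, 1], giving D = diag(1, 4, 1, 1, 1) and L = D - A. Since every row of L sums to 0, the all-ones vector is in the kernel and 0 is an eigenvalue. The eigenvalues sum to 8, which equals trace(L) = 2|E|.

[0, 1, 1, 1, 5]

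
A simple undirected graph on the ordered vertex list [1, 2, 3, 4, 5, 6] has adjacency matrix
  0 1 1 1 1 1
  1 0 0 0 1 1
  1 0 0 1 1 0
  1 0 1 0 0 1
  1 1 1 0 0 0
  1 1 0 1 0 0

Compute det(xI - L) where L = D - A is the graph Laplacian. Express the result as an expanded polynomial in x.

x^6 - 20x^5 + 155x^4 - 580x^3 + 1045x^2 - 726x

With the vertex order [1, 2, 3, 4, 5, 6], the degrees are [5, 3, 3, 3, 3, 3], giving D = diag(5, 3, 3, 3, 3, 3) and L = D - A. Computing det(xI - L) by cofactor expansion (or equivalently via sum-over-permutations) gives x^6 - 20x^5 + 155x^4 - 580x^3 + 1045x^2 - 726x. The constant term is 0 because L is singular (the all-ones vector lies in its kernel). There is one zero in the spectrum, matching the 1 component. By the matrix-tree theorem the graph has (1/6) * product of the nonzero eigenvalues = 121 spanning trees.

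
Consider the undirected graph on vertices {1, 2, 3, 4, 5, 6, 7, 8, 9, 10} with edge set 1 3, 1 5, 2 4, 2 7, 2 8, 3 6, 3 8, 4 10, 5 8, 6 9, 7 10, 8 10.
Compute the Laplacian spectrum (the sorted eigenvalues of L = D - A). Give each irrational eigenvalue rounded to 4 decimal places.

Each diagonal entry of L is the vertex degree and each off-diagonal entry is -1 where an edge is present, 0 otherwise; in the order [1, 2, 3, 4, 5, 6, 7, 8, 9, 10] the diagonal is [2, 3, 3, 2, 2, 2, 2, 4, 1, 3]. Since every row of L sums to 0, the all-ones vector is in the kernel and 0 is an eigenvalue. The single zero eigenvalue shows the graph is connected.

[0, 0.2763, 0.6714, 2, 2, 2.6334, 3, 3.2262, 4.3271, 5.8657]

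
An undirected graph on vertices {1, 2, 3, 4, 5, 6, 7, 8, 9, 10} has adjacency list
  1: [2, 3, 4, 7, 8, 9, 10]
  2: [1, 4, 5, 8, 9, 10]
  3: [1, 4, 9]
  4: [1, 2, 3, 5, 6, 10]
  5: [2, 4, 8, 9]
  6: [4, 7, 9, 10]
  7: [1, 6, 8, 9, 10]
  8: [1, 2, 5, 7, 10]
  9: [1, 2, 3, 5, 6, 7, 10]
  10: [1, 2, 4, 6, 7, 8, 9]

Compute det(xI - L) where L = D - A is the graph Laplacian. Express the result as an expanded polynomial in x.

x^10 - 54x^9 + 1276x^8 - 17300x^7 + 148156x^6 - 830182x^5 + 3040125x^4 - 7007320x^3 + 9213992x^2 - 5260600x

Reading degrees in the order [1, 2, 3, 4, 5, 6, 7, 8, 9, 10] gives [7, 6, 3, 6, 4, 4, 5, 5, 7, 7]; set D = diag(7, 6, 3, 6, 4, 4, 5, 5, 7, 7) and form L = D - A. L has integer entries, so p(x) = det(xI - L) has integer coefficients. Expanding the determinant yields x^10 - 54x^9 + 1276x^8 - 17300x^7 + 148156x^6 - 830182x^5 + 3040125x^4 - 7007320x^3 + 9213992x^2 - 5260600x. The constant term is 0 because L is singular (the all-ones vector lies in its kernel).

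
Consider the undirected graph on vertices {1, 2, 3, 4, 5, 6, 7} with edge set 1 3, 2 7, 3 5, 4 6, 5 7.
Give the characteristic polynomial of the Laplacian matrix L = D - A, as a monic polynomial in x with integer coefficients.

With the vertex order [1, 2, 3, 4, 5, 6, 7], the degrees are [1, 1, 2, 1, 2, 1, 2], giving D = diag(1, 1, 2, 1, 2, 1, 2) and L = D - A. Computing det(xI - L) by cofactor expansion (or equivalently via sum-over-permutations) gives x^7 - 10x^6 + 37x^5 - 62x^4 + 45x^3 - 10x^2. The coefficient of x^6 equals -trace(L) = -10, matching the sum of degrees. The largest eigenvalue, 3.6180, is at most the vertex count 7.

x^7 - 10x^6 + 37x^5 - 62x^4 + 45x^3 - 10x^2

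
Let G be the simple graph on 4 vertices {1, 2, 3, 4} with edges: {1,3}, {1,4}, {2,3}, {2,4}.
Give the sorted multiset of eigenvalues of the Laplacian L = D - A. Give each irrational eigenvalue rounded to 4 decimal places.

[0, 2, 2, 4]

Each diagonal entry of L is the vertex degree and each off-diagonal entry is -1 where an edge is present, 0 otherwise; in the order [1, 2, 3, 4] the diagonal is [2, 2, 2, 2]. L is symmetric positive semidefinite, so every eigenvalue is real and nonnegative. There is one zero in the spectrum, matching the 1 component. The largest eigenvalue, 4, is at most the vertex count 4.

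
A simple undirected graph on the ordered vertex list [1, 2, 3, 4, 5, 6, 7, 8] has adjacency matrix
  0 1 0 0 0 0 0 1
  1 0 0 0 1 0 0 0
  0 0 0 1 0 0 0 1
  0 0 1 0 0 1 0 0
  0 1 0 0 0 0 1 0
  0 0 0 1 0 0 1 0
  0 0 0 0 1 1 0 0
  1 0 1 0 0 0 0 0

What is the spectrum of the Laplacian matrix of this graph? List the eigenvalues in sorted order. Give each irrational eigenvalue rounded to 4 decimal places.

Reading degrees in the order [1, 2, 3, 4, 5, 6, 7, 8] gives [2, 2, 2, 2, 2, 2, 2, 2]; set D = diag(2, 2, 2, 2, 2, 2, 2, 2) and form L = D - A. L is symmetric positive semidefinite, so every eigenvalue is real and nonnegative. The single zero eigenvalue shows the graph is connected. There is one zero in the spectrum, matching the 1 component.

[0, 0.5858, 0.5858, 2, 2, 3.4142, 3.4142, 4]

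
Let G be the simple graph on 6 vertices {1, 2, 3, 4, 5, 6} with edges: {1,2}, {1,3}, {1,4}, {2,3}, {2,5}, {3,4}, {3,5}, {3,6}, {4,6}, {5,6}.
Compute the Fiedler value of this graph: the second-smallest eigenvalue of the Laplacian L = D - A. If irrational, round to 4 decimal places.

2.3820

Each diagonal entry of L is the vertex degree and each off-diagonal entry is -1 where an edge is present, 0 otherwise; in the order [1, 2, 3, 4, 5, 6] the diagonal is [3, 3, 5, 3, 3, 3]. The sorted Laplacian eigenvalues are [0, 2.3820, 2.3820, 4.6180, 4.6180, 6]; the algebraic connectivity is the second entry, 2.3820. The largest eigenvalue, 6, is at most the vertex count 6. By the matrix-tree theorem the graph has (1/6) * product of the nonzero eigenvalues = 121 spanning trees.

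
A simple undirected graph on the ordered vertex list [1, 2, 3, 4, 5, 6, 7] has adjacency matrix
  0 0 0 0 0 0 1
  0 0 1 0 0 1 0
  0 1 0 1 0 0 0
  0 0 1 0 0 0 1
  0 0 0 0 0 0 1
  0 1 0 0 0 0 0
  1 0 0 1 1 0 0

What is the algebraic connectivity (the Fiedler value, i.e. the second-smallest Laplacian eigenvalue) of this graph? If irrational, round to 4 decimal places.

0.2254

With the vertex order [1, 2, 3, 4, 5, 6, 7], the degrees are [1, 2, 2, 2, 1, 1, 3], giving D = diag(1, 2, 2, 2, 1, 1, 3) and L = D - A. The smallest Laplacian eigenvalue is always 0. The next one, lambda_2 = 0.2254, measures how hard the graph is to disconnect: larger values mean better connectivity. The eigenvalues sum to 12, which equals trace(L) = 2|E|. There is one zero in the spectrum, matching the 1 component.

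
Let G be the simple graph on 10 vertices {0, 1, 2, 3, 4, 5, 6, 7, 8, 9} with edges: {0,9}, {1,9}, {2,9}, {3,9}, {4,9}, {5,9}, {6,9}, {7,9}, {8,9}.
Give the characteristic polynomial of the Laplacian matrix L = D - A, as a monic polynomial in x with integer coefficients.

Each diagonal entry of L is the vertex degree and each off-diagonal entry is -1 where an edge is present, 0 otherwise; in the order [0, 1, 2, 3, 4, 5, 6, 7, 8, 9] the diagonal is [1, 1, 1, 1, 1, 1, 1, 1, 1, 9]. Computing det(xI - L) by cofactor expansion (or equivalently via sum-over-permutations) gives x^10 - 18x^9 + 108x^8 - 336x^7 + 630x^6 - 756x^5 + 588x^4 - 288x^3 + 81x^2 - 10x. The coefficient of x^9 equals -trace(L) = -18, matching the sum of degrees. By the matrix-tree theorem the graph has (1/10) * product of the nonzero eigenvalues = 1 spanning tree.

x^10 - 18x^9 + 108x^8 - 336x^7 + 630x^6 - 756x^5 + 588x^4 - 288x^3 + 81x^2 - 10x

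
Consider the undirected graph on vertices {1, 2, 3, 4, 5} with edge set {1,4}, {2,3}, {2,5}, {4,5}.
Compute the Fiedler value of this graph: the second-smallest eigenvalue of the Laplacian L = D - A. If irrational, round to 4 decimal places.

Reading degrees in the order [1, 2, 3, 4, 5] gives [1, 2, 1, 2, 2]; set D = diag(1, 2, 1, 2, 2) and form L = D - A. The smallest Laplacian eigenvalue is always 0. The next one, lambda_2 = 0.3820, measures how hard the graph is to disconnect: larger values mean better connectivity. There is one zero in the spectrum, matching the 1 component.

0.3820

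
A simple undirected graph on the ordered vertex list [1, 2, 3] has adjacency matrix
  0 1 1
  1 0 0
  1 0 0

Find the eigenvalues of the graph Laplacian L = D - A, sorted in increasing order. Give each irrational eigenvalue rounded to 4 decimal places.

Reading degrees in the order [1, 2, 3] gives [2, 1, 1]; set D = diag(2, 1, 1) and form L = D - A. Diagonalising L (or applying a numerical eigensolver to the 3x3 matrix) gives the spectrum above. The single zero eigenvalue shows the graph is connected. The largest eigenvalue, 3, is at most the vertex count 3.

[0, 1, 3]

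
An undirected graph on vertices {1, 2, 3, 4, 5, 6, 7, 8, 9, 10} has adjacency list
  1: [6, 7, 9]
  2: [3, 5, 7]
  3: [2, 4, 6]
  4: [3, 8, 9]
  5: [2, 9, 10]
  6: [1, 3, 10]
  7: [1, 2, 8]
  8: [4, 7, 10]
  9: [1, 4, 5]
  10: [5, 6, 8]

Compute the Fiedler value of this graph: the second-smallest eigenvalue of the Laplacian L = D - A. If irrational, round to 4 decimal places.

Each diagonal entry of L is the vertex degree and each off-diagonal entry is -1 where an edge is present, 0 otherwise; in the order [1, 2, 3, 4, 5, 6, 7, 8, 9, 10] the diagonal is [3, 3, 3, 3, 3, 3, 3, 3, 3, 3]. Computing the eigenvalues of L and sorting gives [0, 2, 2, 2, 2, 2, 5, 5, 5, 5]. The Fiedler value lambda_2 = 2 is strictly positive, so the graph is connected. The eigenvalues sum to 30, which equals trace(L) = 2|E|. There is one zero in the spectrum, matching the 1 component.

2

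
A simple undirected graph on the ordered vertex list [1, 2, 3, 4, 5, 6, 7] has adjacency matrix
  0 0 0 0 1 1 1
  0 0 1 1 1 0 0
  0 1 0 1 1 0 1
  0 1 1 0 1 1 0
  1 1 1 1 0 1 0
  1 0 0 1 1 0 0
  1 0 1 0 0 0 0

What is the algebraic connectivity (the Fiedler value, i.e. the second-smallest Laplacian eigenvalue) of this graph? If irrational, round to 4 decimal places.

Each diagonal entry of L is the vertex degree and each off-diagonal entry is -1 where an edge is present, 0 otherwise; in the order [1, 2, 3, 4, 5, 6, 7] the diagonal is [3, 3, 4, 4, 5, 3, 2]. Computing the eigenvalues of L and sorting gives [0, 1.6360, 2.1880, 3.8952, 4.7625, 5.3427, 6.1756]. The Fiedler value lambda_2 = 1.6360 is strictly positive, so the graph is connected. The eigenvalues sum to 24, which equals trace(L) = 2|E|. The largest eigenvalue, 6.1756, is at most the vertex count 7.

1.6360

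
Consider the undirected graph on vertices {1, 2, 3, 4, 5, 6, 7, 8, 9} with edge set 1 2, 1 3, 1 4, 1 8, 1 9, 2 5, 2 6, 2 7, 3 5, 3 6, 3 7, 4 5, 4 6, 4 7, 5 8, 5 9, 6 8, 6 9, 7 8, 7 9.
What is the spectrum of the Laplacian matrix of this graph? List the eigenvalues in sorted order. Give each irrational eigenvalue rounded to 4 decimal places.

[0, 4, 4, 4, 4, 5, 5, 5, 9]

Reading degrees in the order [1, 2, 3, 4, 5, 6, 7, 8, 9] gives [5, 4, 4, 4, 5, 5, 5, 4, 4]; set D = diag(5, 4, 4, 4, 5, 5, 5, 4, 4) and form L = D - A. Since every row of L sums to 0, the all-ones vector is in the kernel and 0 is an eigenvalue. By the matrix-tree theorem the graph has (1/9) * product of the nonzero eigenvalues = 32000 spanning trees.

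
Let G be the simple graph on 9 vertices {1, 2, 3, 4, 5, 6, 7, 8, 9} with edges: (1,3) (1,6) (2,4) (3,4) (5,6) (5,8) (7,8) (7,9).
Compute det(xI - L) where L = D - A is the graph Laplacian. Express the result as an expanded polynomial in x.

Reading degrees in the order [1, 2, 3, 4, 5, 6, 7, 8, 9] gives [2, 1, 2, 2, 2, 2, 2, 2, 1]; set D = diag(2, 1, 2, 2, 2, 2, 2, 2, 1) and form L = D - A. L has integer entries, so p(x) = det(xI - L) has integer coefficients. Expanding the determinant yields x^9 - 16x^8 + 105x^7 - 364x^6 + 715x^5 - 792x^4 + 462x^3 - 120x^2 + 9x. The constant term is 0 because L is singular (the all-ones vector lies in its kernel). The eigenvalues sum to 16, which equals trace(L) = 2|E|. By the matrix-tree theorem the graph has (1/9) * product of the nonzero eigenvalues = 1 spanning tree.

x^9 - 16x^8 + 105x^7 - 364x^6 + 715x^5 - 792x^4 + 462x^3 - 120x^2 + 9x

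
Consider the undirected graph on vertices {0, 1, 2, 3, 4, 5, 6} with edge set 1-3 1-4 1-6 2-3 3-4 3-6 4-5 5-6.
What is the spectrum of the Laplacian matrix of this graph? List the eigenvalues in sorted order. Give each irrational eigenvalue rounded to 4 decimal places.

Each diagonal entry of L is the vertex degree and each off-diagonal entry is -1 where an edge is present, 0 otherwise; in the order [0, 1, 2, 3, 4, 5, 6] the diagonal is [0, 3, 1, 4, 3, 2, 3]. Since every row of L sums to 0, the all-ones vector is in the kernel and 0 is an eigenvalue. The 2 zero eigenvalues correspond to the 2 connected components.

[0, 0, 0.8929, 2.2123, 3, 4.5262, 5.3686]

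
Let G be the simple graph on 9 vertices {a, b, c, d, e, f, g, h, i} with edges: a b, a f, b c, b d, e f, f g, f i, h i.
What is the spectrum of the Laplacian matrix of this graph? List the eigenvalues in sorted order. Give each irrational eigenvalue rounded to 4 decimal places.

[0, 0.2043, 0.5405, 1, 1, 1.5989, 2.4425, 4.0170, 5.1969]

Reading degrees in the order [a, b, c, d, e, f, g, h, i] gives [2, 3, 1, 1, 1, 4, 1, 1, 2]; set D = diag(2, 3, 1, 1, 1, 4, 1, 1, 2) and form L = D - A. Since every row of L sums to 0, the all-ones vector is in the kernel and 0 is an eigenvalue. By the matrix-tree theorem the graph has (1/9) * product of the nonzero eigenvalues = 1 spanning tree. The largest eigenvalue, 5.1969, is at most the vertex count 9.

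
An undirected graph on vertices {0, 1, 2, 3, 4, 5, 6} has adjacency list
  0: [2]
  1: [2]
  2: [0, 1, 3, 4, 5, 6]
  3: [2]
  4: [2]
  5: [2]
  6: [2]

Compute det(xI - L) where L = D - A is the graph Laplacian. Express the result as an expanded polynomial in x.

With the vertex order [0, 1, 2, 3, 4, 5, 6], the degrees are [1, 1, 6, 1, 1, 1, 1], giving D = diag(1, 1, 6, 1, 1, 1, 1) and L = D - A. L has integer entries, so p(x) = det(xI - L) has integer coefficients. Expanding the determinant yields x^7 - 12x^6 + 45x^5 - 80x^4 + 75x^3 - 36x^2 + 7x. Since p(0) = det(-L) = 0, x divides p(x). The eigenvalues sum to 12, which equals trace(L) = 2|E|. The largest eigenvalue, 7, is at most the vertex count 7.

x^7 - 12x^6 + 45x^5 - 80x^4 + 75x^3 - 36x^2 + 7x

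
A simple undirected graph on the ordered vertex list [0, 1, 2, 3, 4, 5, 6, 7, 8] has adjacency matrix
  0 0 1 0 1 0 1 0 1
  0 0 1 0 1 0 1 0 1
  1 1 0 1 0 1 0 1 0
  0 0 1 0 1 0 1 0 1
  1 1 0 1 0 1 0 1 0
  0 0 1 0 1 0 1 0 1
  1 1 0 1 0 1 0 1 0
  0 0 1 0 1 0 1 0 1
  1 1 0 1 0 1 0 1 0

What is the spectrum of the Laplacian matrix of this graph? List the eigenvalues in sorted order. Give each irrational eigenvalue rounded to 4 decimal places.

[0, 4, 4, 4, 4, 5, 5, 5, 9]

Each diagonal entry of L is the vertex degree and each off-diagonal entry is -1 where an edge is present, 0 otherwise; in the order [0, 1, 2, 3, 4, 5, 6, 7, 8] the diagonal is [4, 4, 5, 4, 5, 4, 5, 4, 5]. L is symmetric positive semidefinite, so every eigenvalue is real and nonnegative. By the matrix-tree theorem the graph has (1/9) * product of the nonzero eigenvalues = 32000 spanning trees.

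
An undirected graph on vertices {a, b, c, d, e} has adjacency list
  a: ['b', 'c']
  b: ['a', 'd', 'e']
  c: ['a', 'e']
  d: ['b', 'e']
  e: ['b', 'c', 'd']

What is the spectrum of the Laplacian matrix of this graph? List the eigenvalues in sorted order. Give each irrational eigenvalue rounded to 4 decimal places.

Each diagonal entry of L is the vertex degree and each off-diagonal entry is -1 where an edge is present, 0 otherwise; in the order [a, b, c, d, e] the diagonal is [2, 3, 2, 2, 3]. Diagonalising L (or applying a numerical eigensolver to the 5x5 matrix) gives the spectrum above. The largest eigenvalue, 4.6180, is at most the vertex count 5.

[0, 1.3820, 2.3820, 3.6180, 4.6180]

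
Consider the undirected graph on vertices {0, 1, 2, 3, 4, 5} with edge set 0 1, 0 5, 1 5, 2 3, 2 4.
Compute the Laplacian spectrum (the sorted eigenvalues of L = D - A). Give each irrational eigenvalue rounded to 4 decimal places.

[0, 0, 1, 3, 3, 3]

With the vertex order [0, 1, 2, 3, 4, 5], the degrees are [2, 2, 2, 1, 1, 2], giving D = diag(2, 2, 2, 1, 1, 2) and L = D - A. Since every row of L sums to 0, the all-ones vector is in the kernel and 0 is an eigenvalue. The 2 zero eigenvalues correspond to the 2 connected components. The eigenvalues sum to 10, which equals trace(L) = 2|E|.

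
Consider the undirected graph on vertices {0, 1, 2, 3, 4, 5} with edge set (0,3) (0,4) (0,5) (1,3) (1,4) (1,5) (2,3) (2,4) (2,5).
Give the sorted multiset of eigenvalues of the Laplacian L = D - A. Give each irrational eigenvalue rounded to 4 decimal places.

Each diagonal entry of L is the vertex degree and each off-diagonal entry is -1 where an edge is present, 0 otherwise; in the order [0, 1, 2, 3, 4, 5] the diagonal is [3, 3, 3, 3, 3, 3]. Diagonalising L (or applying a numerical eigensolver to the 6x6 matrix) gives the spectrum above. The single zero eigenvalue shows the graph is connected. The largest eigenvalue, 6, is at most the vertex count 6. The eigenvalues sum to 18, which equals trace(L) = 2|E|.

[0, 3, 3, 3, 3, 6]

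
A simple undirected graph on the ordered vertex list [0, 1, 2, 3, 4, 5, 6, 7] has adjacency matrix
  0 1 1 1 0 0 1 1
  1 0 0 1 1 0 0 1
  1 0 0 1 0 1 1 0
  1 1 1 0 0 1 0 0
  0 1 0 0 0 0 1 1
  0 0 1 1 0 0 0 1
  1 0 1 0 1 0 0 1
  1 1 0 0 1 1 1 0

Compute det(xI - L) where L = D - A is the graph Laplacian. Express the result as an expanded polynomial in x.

Reading degrees in the order [0, 1, 2, 3, 4, 5, 6, 7] gives [5, 4, 4, 4, 3, 3, 4, 5]; set D = diag(5, 4, 4, 4, 3, 3, 4, 5) and form L = D - A. Computing det(xI - L) by cofactor expansion (or equivalently via sum-over-permutations) gives x^8 - 32x^7 + 430x^6 - 3140x^5 + 13432x^4 - 33586x^3 + 45331x^2 - 25384x. The coefficient of x^7 equals -trace(L) = -32, matching the sum of degrees. The largest eigenvalue, 6.7719, is at most the vertex count 8. There is one zero in the spectrum, matching the 1 component.

x^8 - 32x^7 + 430x^6 - 3140x^5 + 13432x^4 - 33586x^3 + 45331x^2 - 25384x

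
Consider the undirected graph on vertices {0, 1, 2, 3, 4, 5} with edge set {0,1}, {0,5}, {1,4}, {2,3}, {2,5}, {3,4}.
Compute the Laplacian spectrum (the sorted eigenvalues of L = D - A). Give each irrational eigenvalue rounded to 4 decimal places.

[0, 1, 1, 3, 3, 4]

Each diagonal entry of L is the vertex degree and each off-diagonal entry is -1 where an edge is present, 0 otherwise; in the order [0, 1, 2, 3, 4, 5] the diagonal is [2, 2, 2, 2, 2, 2]. Diagonalising L (or applying a numerical eigensolver to the 6x6 matrix) gives the spectrum above. By the matrix-tree theorem the graph has (1/6) * product of the nonzero eigenvalues = 6 spanning trees.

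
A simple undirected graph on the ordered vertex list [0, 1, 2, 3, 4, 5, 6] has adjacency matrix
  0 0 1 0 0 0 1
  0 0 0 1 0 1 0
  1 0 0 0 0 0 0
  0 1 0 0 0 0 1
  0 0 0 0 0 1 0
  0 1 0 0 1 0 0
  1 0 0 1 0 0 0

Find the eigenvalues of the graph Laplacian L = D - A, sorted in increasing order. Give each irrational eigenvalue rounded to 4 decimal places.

[0, 0.1981, 0.7530, 1.5550, 2.4450, 3.2470, 3.8019]

Each diagonal entry of L is the vertex degree and each off-diagonal entry is -1 where an edge is present, 0 otherwise; in the order [0, 1, 2, 3, 4, 5, 6] the diagonal is [2, 2, 1, 2, 1, 2, 2]. The multiplicity of 0 as a Laplacian eigenvalue equals the number of connected components. The single zero eigenvalue shows the graph is connected. By the matrix-tree theorem the graph has (1/7) * product of the nonzero eigenvalues = 1 spanning tree.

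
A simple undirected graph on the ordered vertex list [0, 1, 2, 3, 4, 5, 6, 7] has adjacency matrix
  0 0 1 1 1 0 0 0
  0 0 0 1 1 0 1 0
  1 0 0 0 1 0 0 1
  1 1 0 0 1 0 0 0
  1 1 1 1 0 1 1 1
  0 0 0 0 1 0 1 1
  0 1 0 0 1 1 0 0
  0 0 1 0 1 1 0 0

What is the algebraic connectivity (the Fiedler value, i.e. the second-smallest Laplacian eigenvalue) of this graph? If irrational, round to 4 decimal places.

1.7530

Each diagonal entry of L is the vertex degree and each off-diagonal entry is -1 where an edge is present, 0 otherwise; in the order [0, 1, 2, 3, 4, 5, 6, 7] the diagonal is [3, 3, 3, 3, 7, 3, 3, 3]. Computing the eigenvalues of L and sorting gives [0, 1.7530, 1.7530, 3.4450, 3.4450, 4.8019, 4.8019, 8]. The Fiedler value lambda_2 = 1.7530 is strictly positive, so the graph is connected. There is one zero in the spectrum, matching the 1 component. The largest eigenvalue, 8, is at most the vertex count 8.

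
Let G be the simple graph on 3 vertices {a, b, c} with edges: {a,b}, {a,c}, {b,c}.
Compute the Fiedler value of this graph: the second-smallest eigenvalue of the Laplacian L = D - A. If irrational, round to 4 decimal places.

3

With the vertex order [a, b, c], the degrees are [2, 2, 2], giving D = diag(2, 2, 2) and L = D - A. The sorted Laplacian eigenvalues are [0, 3, 3]; the algebraic connectivity is the second entry, 3. By the matrix-tree theorem the graph has (1/3) * product of the nonzero eigenvalues = 3 spanning trees.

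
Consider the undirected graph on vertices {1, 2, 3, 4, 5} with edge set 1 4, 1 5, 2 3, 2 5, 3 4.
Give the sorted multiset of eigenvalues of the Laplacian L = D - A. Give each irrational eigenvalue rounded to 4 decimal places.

[0, 1.3820, 1.3820, 3.6180, 3.6180]

With the vertex order [1, 2, 3, 4, 5], the degrees are [2, 2, 2, 2, 2], giving D = diag(2, 2, 2, 2, 2) and L = D - A. Diagonalising L (or applying a numerical eigensolver to the 5x5 matrix) gives the spectrum above.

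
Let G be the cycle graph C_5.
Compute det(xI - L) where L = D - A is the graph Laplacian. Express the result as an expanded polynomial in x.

x^5 - 10x^4 + 35x^3 - 50x^2 + 25x

The graph has 5 vertices and degree multiset [2, 2, 2, 2, 2]; D is the diagonal matrix of degrees and L = D - A. Computing det(xI - L) by cofactor expansion (or equivalently via sum-over-permutations) gives x^5 - 10x^4 + 35x^3 - 50x^2 + 25x. The constant term is 0 because L is singular (the all-ones vector lies in its kernel). The eigenvalues sum to 10, which equals trace(L) = 2|E|.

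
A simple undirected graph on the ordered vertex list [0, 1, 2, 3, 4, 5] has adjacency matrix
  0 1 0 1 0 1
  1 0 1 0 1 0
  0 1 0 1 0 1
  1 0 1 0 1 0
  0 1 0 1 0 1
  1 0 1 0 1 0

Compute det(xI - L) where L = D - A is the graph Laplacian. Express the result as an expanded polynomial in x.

With the vertex order [0, 1, 2, 3, 4, 5], the degrees are [3, 3, 3, 3, 3, 3], giving D = diag(3, 3, 3, 3, 3, 3) and L = D - A. The eigenvalues of L are [0, 3, 3, 3, 3, 6]; the characteristic polynomial is the product of (x - lambda_i), which multiplies out to x^6 - 18x^5 + 126x^4 - 432x^3 + 729x^2 - 486x. The coefficient of x^5 equals -trace(L) = -18, matching the sum of degrees. The eigenvalues sum to 18, which equals trace(L) = 2|E|.

x^6 - 18x^5 + 126x^4 - 432x^3 + 729x^2 - 486x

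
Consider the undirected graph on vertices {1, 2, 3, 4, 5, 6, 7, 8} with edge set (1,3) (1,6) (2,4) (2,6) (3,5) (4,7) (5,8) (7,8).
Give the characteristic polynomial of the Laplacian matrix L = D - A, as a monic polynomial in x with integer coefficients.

Each diagonal entry of L is the vertex degree and each off-diagonal entry is -1 where an edge is present, 0 otherwise; in the order [1, 2, 3, 4, 5, 6, 7, 8] the diagonal is [2, 2, 2, 2, 2, 2, 2, 2]. L has integer entries, so p(x) = det(xI - L) has integer coefficients. Expanding the determinant yields x^8 - 16x^7 + 104x^6 - 352x^5 + 660x^4 - 672x^3 + 336x^2 - 64x. Since p(0) = det(-L) = 0, x divides p(x). The eigenvalues sum to 16, which equals trace(L) = 2|E|.

x^8 - 16x^7 + 104x^6 - 352x^5 + 660x^4 - 672x^3 + 336x^2 - 64x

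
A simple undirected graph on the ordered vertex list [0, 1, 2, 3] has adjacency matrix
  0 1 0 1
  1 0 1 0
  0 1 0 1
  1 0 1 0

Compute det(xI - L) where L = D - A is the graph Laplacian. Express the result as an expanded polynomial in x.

x^4 - 8x^3 + 20x^2 - 16x

With the vertex order [0, 1, 2, 3], the degrees are [2, 2, 2, 2], giving D = diag(2, 2, 2, 2) and L = D - A. L has integer entries, so p(x) = det(xI - L) has integer coefficients. Expanding the determinant yields x^4 - 8x^3 + 20x^2 - 16x. The constant term is 0 because L is singular (the all-ones vector lies in its kernel).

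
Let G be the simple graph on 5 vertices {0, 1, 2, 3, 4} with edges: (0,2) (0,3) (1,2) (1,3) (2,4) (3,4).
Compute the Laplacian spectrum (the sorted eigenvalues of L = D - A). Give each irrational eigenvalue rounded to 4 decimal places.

Each diagonal entry of L is the vertex degree and each off-diagonal entry is -1 where an edge is present, 0 otherwise; in the order [0, 1, 2, 3, 4] the diagonal is [2, 2, 3, 3, 2]. Diagonalising L (or applying a numerical eigensolver to the 5x5 matrix) gives the spectrum above. There is one zero in the spectrum, matching the 1 component.

[0, 2, 2, 3, 5]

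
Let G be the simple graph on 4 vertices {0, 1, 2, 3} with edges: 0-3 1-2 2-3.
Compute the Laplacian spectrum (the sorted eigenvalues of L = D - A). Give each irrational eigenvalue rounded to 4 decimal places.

Each diagonal entry of L is the vertex degree and each off-diagonal entry is -1 where an edge is present, 0 otherwise; in the order [0, 1, 2, 3] the diagonal is [1, 1, 2, 2]. L is symmetric positive semidefinite, so every eigenvalue is real and nonnegative. The single zero eigenvalue shows the graph is connected. The eigenvalues sum to 6, which equals trace(L) = 2|E|.

[0, 0.5858, 2, 3.4142]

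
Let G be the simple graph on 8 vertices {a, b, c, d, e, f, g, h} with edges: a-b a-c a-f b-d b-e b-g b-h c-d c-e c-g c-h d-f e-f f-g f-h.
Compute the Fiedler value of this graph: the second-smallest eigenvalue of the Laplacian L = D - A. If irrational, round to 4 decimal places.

With the vertex order [a, b, c, d, e, f, g, h], the degrees are [3, 5, 5, 3, 3, 5, 3, 3], giving D = diag(3, 5, 5, 3, 3, 5, 3, 3) and L = D - A. Computing the eigenvalues of L and sorting gives [0, 3, 3, 3, 3, 5, 5, 8]. The Fiedler value lambda_2 = 3 is strictly positive, so the graph is connected. By the matrix-tree theorem the graph has (1/8) * product of the nonzero eigenvalues = 2025 spanning trees. The largest eigenvalue, 8, is at most the vertex count 8.

3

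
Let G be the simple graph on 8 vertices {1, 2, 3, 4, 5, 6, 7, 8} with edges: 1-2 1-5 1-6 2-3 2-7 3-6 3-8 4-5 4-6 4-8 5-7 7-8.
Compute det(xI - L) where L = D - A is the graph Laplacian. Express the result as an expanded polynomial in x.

With the vertex order [1, 2, 3, 4, 5, 6, 7, 8], the degrees are [3, 3, 3, 3, 3, 3, 3, 3], giving D = diag(3, 3, 3, 3, 3, 3, 3, 3) and L = D - A. The eigenvalues of L are [0, 2, 2, 2, 4, 4, 4, 6]; the characteristic polynomial is the product of (x - lambda_i), which multiplies out to x^8 - 24x^7 + 240x^6 - 1296x^5 + 4080x^4 - 7488x^3 + 7424x^2 - 3072x. The coefficient of x^7 equals -trace(L) = -24, matching the sum of degrees.

x^8 - 24x^7 + 240x^6 - 1296x^5 + 4080x^4 - 7488x^3 + 7424x^2 - 3072x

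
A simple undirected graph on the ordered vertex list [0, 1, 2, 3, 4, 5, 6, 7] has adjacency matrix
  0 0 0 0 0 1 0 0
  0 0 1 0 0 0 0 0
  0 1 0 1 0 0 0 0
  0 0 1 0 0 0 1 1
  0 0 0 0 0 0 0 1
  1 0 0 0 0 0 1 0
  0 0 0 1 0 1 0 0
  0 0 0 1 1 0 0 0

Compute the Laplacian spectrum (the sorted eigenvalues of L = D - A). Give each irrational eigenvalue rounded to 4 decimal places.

Each diagonal entry of L is the vertex degree and each off-diagonal entry is -1 where an edge is present, 0 otherwise; in the order [0, 1, 2, 3, 4, 5, 6, 7] the diagonal is [1, 1, 2, 3, 1, 2, 2, 2]. Since every row of L sums to 0, the all-ones vector is in the kernel and 0 is an eigenvalue. The eigenvalues sum to 14, which equals trace(L) = 2|E|.

[0, 0.2434, 0.3820, 1.1798, 2, 2.6180, 3.1386, 4.4383]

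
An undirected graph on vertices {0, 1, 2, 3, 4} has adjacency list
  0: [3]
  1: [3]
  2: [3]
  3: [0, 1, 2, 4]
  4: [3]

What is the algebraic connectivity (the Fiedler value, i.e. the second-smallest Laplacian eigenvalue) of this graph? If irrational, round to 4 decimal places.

Each diagonal entry of L is the vertex degree and each off-diagonal entry is -1 where an edge is present, 0 otherwise; in the order [0, 1, 2, 3, 4] the diagonal is [1, 1, 1, 4, 1]. Computing the eigenvalues of L and sorting gives [0, 1, 1, 1, 5]. The Fiedler value lambda_2 = 1 is strictly positive, so the graph is connected. There is one zero in the spectrum, matching the 1 component. The eigenvalues sum to 8, which equals trace(L) = 2|E|.

1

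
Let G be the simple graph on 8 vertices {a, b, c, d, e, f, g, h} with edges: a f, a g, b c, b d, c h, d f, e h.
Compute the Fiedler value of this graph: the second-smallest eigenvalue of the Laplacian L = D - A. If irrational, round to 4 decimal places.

0.1522

Reading degrees in the order [a, b, c, d, e, f, g, h] gives [2, 2, 2, 2, 1, 2, 1, 2]; set D = diag(2, 2, 2, 2, 1, 2, 1, 2) and form L = D - A. Computing the eigenvalues of L and sorting gives [0, 0.1522, 0.5858, 1.2346, 2, 2.7654, 3.4142, 3.8478]. The Fiedler value lambda_2 = 0.1522 is strictly positive, so the graph is connected. The largest eigenvalue, 3.8478, is at most the vertex count 8. There is one zero in the spectrum, matching the 1 component.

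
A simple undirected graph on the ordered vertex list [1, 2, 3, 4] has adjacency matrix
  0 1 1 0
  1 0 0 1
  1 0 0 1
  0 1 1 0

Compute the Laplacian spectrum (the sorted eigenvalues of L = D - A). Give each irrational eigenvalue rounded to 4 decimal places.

Each diagonal entry of L is the vertex degree and each off-diagonal entry is -1 where an edge is present, 0 otherwise; in the order [1, 2, 3, 4] the diagonal is [2, 2, 2, 2]. The multiplicity of 0 as a Laplacian eigenvalue equals the number of connected components. The single zero eigenvalue shows the graph is connected. There is one zero in the spectrum, matching the 1 component.

[0, 2, 2, 4]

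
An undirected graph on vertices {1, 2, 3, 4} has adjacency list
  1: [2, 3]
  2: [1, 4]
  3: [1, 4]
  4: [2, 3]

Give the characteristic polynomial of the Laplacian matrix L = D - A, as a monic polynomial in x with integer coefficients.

Each diagonal entry of L is the vertex degree and each off-diagonal entry is -1 where an edge is present, 0 otherwise; in the order [1, 2, 3, 4] the diagonal is [2, 2, 2, 2]. Computing det(xI - L) by cofactor expansion (or equivalently via sum-over-permutations) gives x^4 - 8x^3 + 20x^2 - 16x. The coefficient of x^3 equals -trace(L) = -8, matching the sum of degrees.

x^4 - 8x^3 + 20x^2 - 16x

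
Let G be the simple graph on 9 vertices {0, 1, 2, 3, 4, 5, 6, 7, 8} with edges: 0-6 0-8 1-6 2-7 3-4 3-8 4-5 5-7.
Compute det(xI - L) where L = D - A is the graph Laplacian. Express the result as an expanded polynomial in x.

With the vertex order [0, 1, 2, 3, 4, 5, 6, 7, 8], the degrees are [2, 1, 1, 2, 2, 2, 2, 2, 2], giving D = diag(2, 1, 1, 2, 2, 2, 2, 2, 2) and L = D - A. Computing det(xI - L) by cofactor expansion (or equivalently via sum-over-permutations) gives x^9 - 16x^8 + 105x^7 - 364x^6 + 715x^5 - 792x^4 + 462x^3 - 120x^2 + 9x. The constant term is 0 because L is singular (the all-ones vector lies in its kernel). The largest eigenvalue, 3.8794, is at most the vertex count 9. The eigenvalues sum to 16, which equals trace(L) = 2|E|.

x^9 - 16x^8 + 105x^7 - 364x^6 + 715x^5 - 792x^4 + 462x^3 - 120x^2 + 9x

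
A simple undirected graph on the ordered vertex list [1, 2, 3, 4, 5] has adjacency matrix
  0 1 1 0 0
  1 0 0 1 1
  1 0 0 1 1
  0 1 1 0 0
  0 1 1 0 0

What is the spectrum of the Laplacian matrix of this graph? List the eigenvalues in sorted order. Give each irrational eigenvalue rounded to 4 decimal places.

With the vertex order [1, 2, 3, 4, 5], the degrees are [2, 3, 3, 2, 2], giving D = diag(2, 3, 3, 2, 2) and L = D - A. Diagonalising L (or applying a numerical eigensolver to the 5x5 matrix) gives the spectrum above. There is one zero in the spectrum, matching the 1 component.

[0, 2, 2, 3, 5]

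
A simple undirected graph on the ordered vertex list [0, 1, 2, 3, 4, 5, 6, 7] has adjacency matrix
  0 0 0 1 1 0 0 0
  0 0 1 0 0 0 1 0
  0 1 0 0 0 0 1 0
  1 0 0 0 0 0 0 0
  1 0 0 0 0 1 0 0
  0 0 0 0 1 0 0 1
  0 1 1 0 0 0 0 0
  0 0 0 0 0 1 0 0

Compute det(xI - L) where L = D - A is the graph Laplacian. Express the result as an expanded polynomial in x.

x^8 - 14x^7 + 78x^6 - 218x^5 + 314x^4 - 210x^3 + 45x^2

Reading degrees in the order [0, 1, 2, 3, 4, 5, 6, 7] gives [2, 2, 2, 1, 2, 2, 2, 1]; set D = diag(2, 2, 2, 1, 2, 2, 2, 1) and form L = D - A. Computing det(xI - L) by cofactor expansion (or equivalently via sum-over-permutations) gives x^8 - 14x^7 + 78x^6 - 218x^5 + 314x^4 - 210x^3 + 45x^2. The coefficient of x^7 equals -trace(L) = -14, matching the sum of degrees. The eigenvalues sum to 14, which equals trace(L) = 2|E|.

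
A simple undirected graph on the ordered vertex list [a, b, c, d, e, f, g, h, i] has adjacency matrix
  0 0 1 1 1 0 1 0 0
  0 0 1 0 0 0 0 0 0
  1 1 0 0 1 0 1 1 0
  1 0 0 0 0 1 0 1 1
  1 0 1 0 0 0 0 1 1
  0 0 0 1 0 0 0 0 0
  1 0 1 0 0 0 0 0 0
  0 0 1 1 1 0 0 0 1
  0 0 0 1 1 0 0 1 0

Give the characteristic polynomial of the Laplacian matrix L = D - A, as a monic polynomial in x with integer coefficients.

Each diagonal entry of L is the vertex degree and each off-diagonal entry is -1 where an edge is present, 0 otherwise; in the order [a, b, c, d, e, f, g, h, i] the diagonal is [4, 1, 5, 4, 4, 1, 2, 4, 3]. Computing det(xI - L) by cofactor expansion (or equivalently via sum-over-permutations) gives x^9 - 28x^8 + 326x^7 - 2044x^6 + 7467x^5 - 16054x^4 + 19540x^3 - 12180x^2 + 2961x. The coefficient of x^8 equals -trace(L) = -28, matching the sum of degrees. The largest eigenvalue, 6.4849, is at most the vertex count 9.

x^9 - 28x^8 + 326x^7 - 2044x^6 + 7467x^5 - 16054x^4 + 19540x^3 - 12180x^2 + 2961x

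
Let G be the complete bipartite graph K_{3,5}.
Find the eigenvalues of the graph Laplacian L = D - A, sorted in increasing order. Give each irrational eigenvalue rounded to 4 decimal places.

The graph has 8 vertices and degree multiset [5, 5, 5, 3, 3, 3, 3, 3]; D is the diagonal matrix of degrees and L = D - A. Diagonalising L (or applying a numerical eigensolver to the 8x8 matrix) gives the spectrum above. There is one zero in the spectrum, matching the 1 component.

[0, 3, 3, 3, 3, 5, 5, 8]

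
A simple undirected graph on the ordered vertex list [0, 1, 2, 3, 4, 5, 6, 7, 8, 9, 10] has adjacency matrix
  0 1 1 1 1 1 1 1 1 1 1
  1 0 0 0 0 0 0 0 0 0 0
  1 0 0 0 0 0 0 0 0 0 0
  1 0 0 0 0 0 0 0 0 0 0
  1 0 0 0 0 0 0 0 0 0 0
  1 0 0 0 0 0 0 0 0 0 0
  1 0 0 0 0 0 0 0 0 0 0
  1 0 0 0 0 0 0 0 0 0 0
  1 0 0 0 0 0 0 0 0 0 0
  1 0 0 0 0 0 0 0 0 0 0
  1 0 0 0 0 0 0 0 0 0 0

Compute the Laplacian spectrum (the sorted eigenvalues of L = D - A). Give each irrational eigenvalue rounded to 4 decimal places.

With the vertex order [0, 1, 2, 3, 4, 5, 6, 7, 8, 9, 10], the degrees are [10, 1, 1, 1, 1, 1, 1, 1, 1, 1, 1], giving D = diag(10, 1, 1, 1, 1, 1, 1, 1, 1, 1, 1) and L = D - A. L is symmetric positive semidefinite, so every eigenvalue is real and nonnegative.

[0, 1, 1, 1, 1, 1, 1, 1, 1, 1, 11]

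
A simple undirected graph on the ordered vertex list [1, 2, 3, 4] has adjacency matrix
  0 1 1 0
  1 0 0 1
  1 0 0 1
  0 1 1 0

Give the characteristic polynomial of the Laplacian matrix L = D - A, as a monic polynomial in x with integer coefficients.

x^4 - 8x^3 + 20x^2 - 16x

Reading degrees in the order [1, 2, 3, 4] gives [2, 2, 2, 2]; set D = diag(2, 2, 2, 2) and form L = D - A. The eigenvalues of L are [0, 2, 2, 4]; the characteristic polynomial is the product of (x - lambda_i), which multiplies out to x^4 - 8x^3 + 20x^2 - 16x. Since p(0) = det(-L) = 0, x divides p(x). By the matrix-tree theorem the graph has (1/4) * product of the nonzero eigenvalues = 4 spanning trees.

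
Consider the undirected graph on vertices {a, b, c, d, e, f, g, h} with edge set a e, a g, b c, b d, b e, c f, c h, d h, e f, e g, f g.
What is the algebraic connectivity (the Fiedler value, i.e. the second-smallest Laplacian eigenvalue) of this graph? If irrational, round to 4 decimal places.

Reading degrees in the order [a, b, c, d, e, f, g, h] gives [2, 3, 3, 2, 4, 3, 3, 2]; set D = diag(2, 3, 3, 2, 4, 3, 3, 2) and form L = D - A. The smallest Laplacian eigenvalue is always 0. The next one, lambda_2 = 0.6205, measures how hard the graph is to disconnect: larger values mean better connectivity. By the matrix-tree theorem the graph has (1/8) * product of the nonzero eigenvalues = 108 spanning trees. There is one zero in the spectrum, matching the 1 component.

0.6205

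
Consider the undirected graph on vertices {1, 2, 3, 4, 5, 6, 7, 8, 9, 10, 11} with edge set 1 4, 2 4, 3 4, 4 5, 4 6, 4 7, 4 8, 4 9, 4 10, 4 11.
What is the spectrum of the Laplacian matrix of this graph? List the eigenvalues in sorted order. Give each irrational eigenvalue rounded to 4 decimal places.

With the vertex order [1, 2, 3, 4, 5, 6, 7, 8, 9, 10, 11], the degrees are [1, 1, 1, 10, 1, 1, 1, 1, 1, 1, 1], giving D = diag(1, 1, 1, 10, 1, 1, 1, 1, 1, 1, 1) and L = D - A. L is symmetric positive semidefinite, so every eigenvalue is real and nonnegative. The single zero eigenvalue shows the graph is connected. The eigenvalues sum to 20, which equals trace(L) = 2|E|. By the matrix-tree theorem the graph has (1/11) * product of the nonzero eigenvalues = 1 spanning tree.

[0, 1, 1, 1, 1, 1, 1, 1, 1, 1, 11]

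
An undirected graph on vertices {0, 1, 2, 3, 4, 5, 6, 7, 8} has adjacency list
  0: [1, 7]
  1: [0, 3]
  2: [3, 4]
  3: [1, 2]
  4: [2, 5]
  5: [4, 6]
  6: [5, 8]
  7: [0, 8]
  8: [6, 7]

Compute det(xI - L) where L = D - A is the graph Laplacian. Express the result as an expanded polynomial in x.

x^9 - 18x^8 + 135x^7 - 546x^6 + 1287x^5 - 1782x^4 + 1386x^3 - 540x^2 + 81x

With the vertex order [0, 1, 2, 3, 4, 5, 6, 7, 8], the degrees are [2, 2, 2, 2, 2, 2, 2, 2, 2], giving D = diag(2, 2, 2, 2, 2, 2, 2, 2, 2) and L = D - A. Computing det(xI - L) by cofactor expansion (or equivalently via sum-over-permutations) gives x^9 - 18x^8 + 135x^7 - 546x^6 + 1287x^5 - 1782x^4 + 1386x^3 - 540x^2 + 81x. The coefficient of x^8 equals -trace(L) = -18, matching the sum of degrees. The largest eigenvalue, 3.8794, is at most the vertex count 9. There is one zero in the spectrum, matching the 1 component.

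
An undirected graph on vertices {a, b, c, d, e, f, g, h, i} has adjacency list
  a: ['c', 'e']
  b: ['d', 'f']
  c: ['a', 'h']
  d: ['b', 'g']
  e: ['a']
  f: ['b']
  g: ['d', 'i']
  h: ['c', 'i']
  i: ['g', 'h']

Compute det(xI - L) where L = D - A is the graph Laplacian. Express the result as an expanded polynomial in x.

Reading degrees in the order [a, b, c, d, e, f, g, h, i] gives [2, 2, 2, 2, 1, 1, 2, 2, 2]; set D = diag(2, 2, 2, 2, 1, 1, 2, 2, 2) and form L = D - A. Computing det(xI - L) by cofactor expansion (or equivalently via sum-over-permutations) gives x^9 - 16x^8 + 105x^7 - 364x^6 + 715x^5 - 792x^4 + 462x^3 - 120x^2 + 9x. The coefficient of x^8 equals -trace(L) = -16, matching the sum of degrees.

x^9 - 16x^8 + 105x^7 - 364x^6 + 715x^5 - 792x^4 + 462x^3 - 120x^2 + 9x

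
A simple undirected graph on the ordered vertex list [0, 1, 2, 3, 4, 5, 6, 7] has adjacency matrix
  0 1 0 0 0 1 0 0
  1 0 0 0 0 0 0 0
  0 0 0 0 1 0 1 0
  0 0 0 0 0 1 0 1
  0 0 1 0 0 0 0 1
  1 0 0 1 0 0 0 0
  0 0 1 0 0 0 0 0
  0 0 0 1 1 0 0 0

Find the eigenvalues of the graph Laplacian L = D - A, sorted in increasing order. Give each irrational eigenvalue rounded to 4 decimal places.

[0, 0.1522, 0.5858, 1.2346, 2, 2.7654, 3.4142, 3.8478]

Reading degrees in the order [0, 1, 2, 3, 4, 5, 6, 7] gives [2, 1, 2, 2, 2, 2, 1, 2]; set D = diag(2, 1, 2, 2, 2, 2, 1, 2) and form L = D - A. The multiplicity of 0 as a Laplacian eigenvalue equals the number of connected components. The single zero eigenvalue shows the graph is connected. There is one zero in the spectrum, matching the 1 component.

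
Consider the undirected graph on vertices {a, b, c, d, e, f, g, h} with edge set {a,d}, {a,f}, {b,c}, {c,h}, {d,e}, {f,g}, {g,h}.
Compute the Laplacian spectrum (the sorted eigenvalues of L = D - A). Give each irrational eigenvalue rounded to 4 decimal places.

With the vertex order [a, b, c, d, e, f, g, h], the degrees are [2, 1, 2, 2, 1, 2, 2, 2], giving D = diag(2, 1, 2, 2, 1, 2, 2, 2) and L = D - A. Since every row of L sums to 0, the all-ones vector is in the kernel and 0 is an eigenvalue. The single zero eigenvalue shows the graph is connected. There is one zero in the spectrum, matching the 1 component.

[0, 0.1522, 0.5858, 1.2346, 2, 2.7654, 3.4142, 3.8478]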